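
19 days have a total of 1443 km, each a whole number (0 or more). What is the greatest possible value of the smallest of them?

The 19 values sum to 1443, so their minimum is at most ⌊1443/19⌋ = 75.
Achievable: 1 of them at 75 and 18 at 76 total 1443.

75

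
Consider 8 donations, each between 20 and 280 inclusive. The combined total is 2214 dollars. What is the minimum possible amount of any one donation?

To make one donation as small as possible, make the other 7 as large as possible.
The other 7 contribute at most 7 × 280 = 1960, leaving at least 2214 − 1960 = 254.
Since 254 ≥ 20, this is achievable: one at 254 and 7 at 280.

254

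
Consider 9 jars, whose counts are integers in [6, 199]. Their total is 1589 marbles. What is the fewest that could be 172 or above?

2

If only k of them are at least 172, the other 9 − k are at most 171, so the total is at most k·199 + (9 − k)·171.
This must reach 1589, so k·199 + (9 − k)·171 ≥ 1589, giving k ≥ 2.
Exactly 2 works: 2 values at 199 and 7 at 171 total 1595; lower one of the high values by 6 (still ≥ 172) to hit 1589.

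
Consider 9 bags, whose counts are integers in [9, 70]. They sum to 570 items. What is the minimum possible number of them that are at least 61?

Suppose at most 9 − j of them reach 61; then j values are ≤ 60 and the rest ≤ 70.
The total is then ≤ 60·j + 70·(9 − j) = 630 − 10j. For this to be ≥ 570 we need j ≤ 6, so at least 9 − 6 = 3 must reach 61.
Exactly 3 works: 3 values at 70 and 6 at 60 total 570.

3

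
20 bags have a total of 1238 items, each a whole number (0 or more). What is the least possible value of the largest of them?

The average is 1238/20 > 61, so not all 20 can be 61 or less; the largest is ≥ 62.
Achievable: 18 of them at 62 and 2 at 61 total 1238.

62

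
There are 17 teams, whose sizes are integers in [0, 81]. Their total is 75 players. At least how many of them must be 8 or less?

Let j be the number exceeding 8. Then the total is ≥ 9·j + 0·(17 − j) = 0 + 9j.
So 9j ≤ 75 and j ≤ 8; hence at least 17 − 8 = 9 are ≤ 8.
Exactly 9 works: 9 values at 0 and 8 at 9 total 72; raise one of the low values by 3 (still ≤ 8) to hit 75.

9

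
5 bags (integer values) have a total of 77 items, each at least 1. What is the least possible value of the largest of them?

16

If every one of the 5 were at most 15, the total would be at most 5 × 15 = 75 < 77.
Achievable: 2 of them at 16 and 3 at 15 total 77.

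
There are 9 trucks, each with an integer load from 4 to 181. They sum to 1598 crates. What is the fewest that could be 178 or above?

2

Suppose at most 9 − j of them reach 178; then j values are ≤ 177 and the rest ≤ 181.
The total is then ≤ 177·j + 181·(9 − j) = 1629 − 4j. For this to be ≥ 1598 we need j ≤ 7, so at least 9 − 7 = 2 must reach 178.
Exactly 2 works: 2 values at 181 and 7 at 177 total 1601; lower one of the high values by 3 (still ≥ 178) to hit 1598.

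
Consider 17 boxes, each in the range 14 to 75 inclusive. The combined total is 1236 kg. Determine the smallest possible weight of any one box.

36

Minimizing one value means maximizing the remaining 16.
The other 16 contribute at most 16 × 75 = 1200, leaving at least 1236 − 1200 = 36.
Since 36 ≥ 14, this is achievable: one at 36 and 16 at 75.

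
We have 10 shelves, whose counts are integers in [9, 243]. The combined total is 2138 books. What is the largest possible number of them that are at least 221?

9

With k values at 221 or above and the rest at least 9, the sum is at least 90 + 212k.
Since the sum is 2138, we need 212k ≤ 2048, i.e. k ≤ 9.
k = 9 is achieved by 9 values at 221 and 1 at 9, total 1998; add 140 to one value (staying below 221) to reach 2138.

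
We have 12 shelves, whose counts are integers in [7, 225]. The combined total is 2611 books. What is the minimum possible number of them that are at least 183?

10

Each value short of 183 is at most 182, costing at least 225 − 182 = 43 against the maximum total of 2700.
We can afford to lose at most 2700 − 2611 = 89, so at most ⌊89/43⌋ = 2 fall short, and at least 10 are ≥ 183.
Exactly 10 works: 10 values at 225 and 2 at 182 total 2614; lower one of the high values by 3 (still ≥ 183) to hit 2611.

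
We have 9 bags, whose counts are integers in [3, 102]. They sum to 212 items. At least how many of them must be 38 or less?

4

Let j be the number exceeding 38. Then the total is ≥ 39·j + 3·(9 − j) = 27 + 36j.
So 36j ≤ 185 and j ≤ 5; hence at least 9 − 5 = 4 are ≤ 38.
Exactly 4 works: 4 values at 3 and 5 at 39 total 207; raise one of the low values by 5 (still ≤ 38) to hit 212.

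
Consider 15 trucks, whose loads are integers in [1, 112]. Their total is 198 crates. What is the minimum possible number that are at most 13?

Let j be the number exceeding 13. Then the total is ≥ 14·j + 1·(15 − j) = 15 + 13j.
So 13j ≤ 183 and j ≤ 14; hence at least 15 − 14 = 1 are ≤ 13.
Exactly 1 works: 1 value at 1 and 14 at 14 total 197; raise one of the low values by 1 (still ≤ 13) to hit 198.

1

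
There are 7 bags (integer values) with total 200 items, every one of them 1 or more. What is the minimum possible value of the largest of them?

29

Some value must be at least ⌈200/7⌉ = 29, since 7 × 28 = 196 < 200.
Equality holds with 4 values of 29 and 3 values of 28.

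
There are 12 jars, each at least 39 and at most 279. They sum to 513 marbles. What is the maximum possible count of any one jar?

To make one jar as large as possible, make the other 11 as small as possible.
The other 11 contribute at least 11 × 39 = 429, leaving at most 513 − 429 = 84.
Since 84 ≤ 279, this is achievable: one at 84 and 11 at 39.

84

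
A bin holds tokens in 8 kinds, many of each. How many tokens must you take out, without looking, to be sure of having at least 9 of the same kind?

65

You could draw 8 of every kind without reaching 9 of any — 64 in all.
One more forces 9 of some kind, so 64 + 1 = 65.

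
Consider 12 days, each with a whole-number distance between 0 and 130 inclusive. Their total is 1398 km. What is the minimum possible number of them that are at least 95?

8

If only k of them are at least 95, the other 12 − k are at most 94, so the total is at most k·130 + (12 − k)·94.
This must reach 1398, so k·130 + (12 − k)·94 ≥ 1398, giving k ≥ 8.
Exactly 8 works: 8 values at 130 and 4 at 94 total 1416; lower one of the high values by 18 (still ≥ 95) to hit 1398.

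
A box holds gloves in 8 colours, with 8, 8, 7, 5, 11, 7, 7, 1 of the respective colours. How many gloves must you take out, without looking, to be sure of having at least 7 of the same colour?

43

In the worst case you take as many as possible of each colour without reaching 7: 6 + 6 + 6 + 5 + 6 + 6 + 6 + 1 = 42.
The next one must give 7 of some colour, so 42 + 1 = 43.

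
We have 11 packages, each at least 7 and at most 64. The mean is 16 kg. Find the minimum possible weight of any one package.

7

To make one package as small as possible, make the other 10 as large as possible.
The total is 11 × 16 = 176.
The other 10 can take up 10 × 64 = 640 ≥ 176 − 7, so one package can sit at its floor of 7.
Achievable: one at 7 and the other 10 totalling 169, which fits since 10 × 7 ≤ 169 ≤ 10 × 64.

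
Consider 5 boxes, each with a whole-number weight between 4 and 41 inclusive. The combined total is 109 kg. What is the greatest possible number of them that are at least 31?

Suppose k of them are at least 31. Those contribute at least 31 each and the other 5 − k at least 4 each.
So the total is at least 31k + 4(5 − k) = 20 + 27k. This must be ≤ 109, giving k ≤ 3.
k = 3 is achieved by 3 values at 31 and 2 at 4, total 101; add 8 to one value (staying below 31) to reach 109.

3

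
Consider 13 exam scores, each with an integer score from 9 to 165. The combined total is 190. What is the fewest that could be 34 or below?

If only k of them are at most 34, the other 13 − k are at least 35, so the total is at least (13 − k)·35 + k·9.
This is ≤ 190, so (13 − k)·35 + 9k ≤ 190, which gives k ≥ 11.
Exactly 11 works: 11 values at 9 and 2 at 35 total 169; raise one of the low values by 21 (still ≤ 34) to hit 190.

11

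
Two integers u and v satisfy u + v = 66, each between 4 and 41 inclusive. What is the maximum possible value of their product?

For a fixed sum, the product uv is largest when u and v are as close as possible.
Taking u = 33 and v = 33 (both in [4, 41]) gives uv = 1089.

1089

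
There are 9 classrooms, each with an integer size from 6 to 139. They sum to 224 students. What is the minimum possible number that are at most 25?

1

If only k of them are at most 25, the other 9 − k are at least 26, so the total is at least (9 − k)·26 + k·6.
This is ≤ 224, so (9 − k)·26 + 6k ≤ 224, which gives k ≥ 1.
Exactly 1 works: 1 value at 6 and 8 at 26 total 214; raise one of the low values by 10 (still ≤ 25) to hit 224.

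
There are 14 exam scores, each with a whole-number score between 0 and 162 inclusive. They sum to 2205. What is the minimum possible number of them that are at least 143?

11

Each value short of 143 is at most 142, costing at least 162 − 142 = 20 against the maximum total of 2268.
We can afford to lose at most 2268 − 2205 = 63, so at most ⌊63/20⌋ = 3 fall short, and at least 11 are ≥ 143.
Exactly 11 works: 11 values at 162 and 3 at 142 total 2208; lower one of the high values by 3 (still ≥ 143) to hit 2205.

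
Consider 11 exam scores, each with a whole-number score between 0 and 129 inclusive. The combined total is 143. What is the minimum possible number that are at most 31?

Each value above 31 is at least 32, contributing at least 32 − 0 = 32 above the floor 0.
The sum exceeds the floor total 0 by 143, so at most ⌊143/32⌋ = 4 exceed 31, and at least 7 are ≤ 31.
Exactly 7 works: 7 values at 0 and 4 at 32 total 128; raise one of the low values by 15 (still ≤ 31) to hit 143.

7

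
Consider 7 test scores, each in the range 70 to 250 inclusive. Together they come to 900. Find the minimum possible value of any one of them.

Minimizing one value means maximizing the remaining 6.
The other 6 can take up 6 × 250 = 1500 ≥ 900 − 70, so one score can sit at its floor of 70.
Achievable: one at 70 and the other 6 totalling 830, which fits since 6 × 70 ≤ 830 ≤ 6 × 250.

70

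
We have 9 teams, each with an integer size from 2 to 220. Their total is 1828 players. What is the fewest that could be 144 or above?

Suppose at most 9 − j of them reach 144; then j values are ≤ 143 and the rest ≤ 220.
The total is then ≤ 143·j + 220·(9 − j) = 1980 − 77j. For this to be ≥ 1828 we need j ≤ 1, so at least 9 − 1 = 8 must reach 144.
Exactly 8 works: 8 values at 220 and 1 at 143 total 1903; lower one of the high values by 75 (still ≥ 144) to hit 1828.

8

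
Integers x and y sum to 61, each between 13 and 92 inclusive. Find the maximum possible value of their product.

930

xy = x(61 − x) is maximized when x is as near 61/2 as the bounds allow.
Taking x = 30 and y = 31 (both in [13, 92]) gives xy = 930.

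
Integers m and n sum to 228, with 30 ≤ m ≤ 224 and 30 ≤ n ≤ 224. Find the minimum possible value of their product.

5940

mn = m(228 − m) is concave in m, so over [30, 198] it is minimized at an endpoint.
The extreme feasible split is m = 30, n = 198, giving mn = 5940.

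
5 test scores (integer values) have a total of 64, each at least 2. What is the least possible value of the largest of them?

13

If every one of the 5 were at most 12, the total would be at most 5 × 12 = 60 < 64.
Taking 1 copy of 12 and 4 copies of 13 gives exactly 64, so 13 is attained.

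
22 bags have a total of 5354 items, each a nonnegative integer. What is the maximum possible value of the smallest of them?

If every one of the 22 were at least 244, the total would be at least 22 × 244 = 5368 > 5354.
Taking 14 copies of 243 and 8 copies of 244 gives exactly 5354, so 243 is attained.

243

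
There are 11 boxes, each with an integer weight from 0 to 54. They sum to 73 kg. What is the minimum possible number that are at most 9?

Let j be the number exceeding 9. Then the total is ≥ 10·j + 0·(11 − j) = 0 + 10j.
So 10j ≤ 73 and j ≤ 7; hence at least 11 − 7 = 4 are ≤ 9.
Exactly 4 works: 4 values at 0 and 7 at 10 total 70; raise one of the low values by 3 (still ≤ 9) to hit 73.

4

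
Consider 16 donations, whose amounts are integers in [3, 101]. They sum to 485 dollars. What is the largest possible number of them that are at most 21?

Suppose k of them are at most 21. Those contribute at most 21 each and the rest at most 101 each.
So the total is at most 21k + 101(16 − k) = 1616 − 80k. This must still be ≥ 485, so k ≤ 14.
k = 14 is achieved by 14 values at 21 and 2 at 101, total 496; lower one of the 101's by 11 (still > 21) to reach 485.

14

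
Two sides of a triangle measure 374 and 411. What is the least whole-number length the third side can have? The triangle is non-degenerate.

The third side must exceed |374 − 411| = 37.
The smallest integer above 37 is 38.

38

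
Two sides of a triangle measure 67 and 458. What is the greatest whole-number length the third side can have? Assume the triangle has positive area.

524

The third side must be less than 67 + 458 = 525.
The largest integer below 525 is 524.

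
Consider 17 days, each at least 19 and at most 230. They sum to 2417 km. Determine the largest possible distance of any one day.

230

To make one day as large as possible, make the other 16 as small as possible.
The other 16 contribute at least 16 × 19 = 304, leaving at most 2417 − 304 = 2113.
But each day is capped at 230, so the maximum is 230.
Achievable: one at 230 and the other 16 totalling 2187, which fits since 16 × 19 ≤ 2187 ≤ 16 × 230.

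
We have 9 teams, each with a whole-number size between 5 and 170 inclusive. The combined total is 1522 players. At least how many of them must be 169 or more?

5

Suppose at most 9 − j of them reach 169; then j values are ≤ 168 and the rest ≤ 170.
The total is then ≤ 168·j + 170·(9 − j) = 1530 − 2j. For this to be ≥ 1522 we need j ≤ 4, so at least 9 − 4 = 5 must reach 169.
Exactly 5 works: 5 values at 170 and 4 at 168 total 1522.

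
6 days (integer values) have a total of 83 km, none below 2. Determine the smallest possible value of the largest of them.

Some value must be at least ⌈83/6⌉ = 14, since 6 × 13 = 78 < 83.
Achievable: 5 of them at 14 and 1 at 13 total 83.

14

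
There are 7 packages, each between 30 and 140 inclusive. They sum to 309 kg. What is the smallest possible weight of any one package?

Minimizing one value means maximizing the remaining 6.
The other 6 can take up 6 × 140 = 840 ≥ 309 − 30, so one package can sit at its floor of 30.
Achievable: one at 30 and the other 6 totalling 279, which fits since 6 × 30 ≤ 279 ≤ 6 × 140.

30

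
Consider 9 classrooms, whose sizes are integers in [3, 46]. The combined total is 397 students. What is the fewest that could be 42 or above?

Suppose at most 9 − j of them reach 42; then j values are ≤ 41 and the rest ≤ 46.
The total is then ≤ 41·j + 46·(9 − j) = 414 − 5j. For this to be ≥ 397 we need j ≤ 3, so at least 9 − 3 = 6 must reach 42.
Exactly 6 works: 6 values at 46 and 3 at 41 total 399; lower one of the high values by 2 (still ≥ 42) to hit 397.

6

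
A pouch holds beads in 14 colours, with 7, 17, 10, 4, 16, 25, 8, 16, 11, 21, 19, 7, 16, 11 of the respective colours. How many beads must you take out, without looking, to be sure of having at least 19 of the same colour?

178

In the worst case you take as many as possible of each colour without reaching 19: 7 + 17 + 10 + 4 + 16 + 18 + 8 + 16 + 11 + 18 + 18 + 7 + 16 + 11 = 177.
The next one must give 19 of some colour, so 177 + 1 = 178.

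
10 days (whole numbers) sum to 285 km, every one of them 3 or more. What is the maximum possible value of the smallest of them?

The average is 285/10 < 29, so some value is ≤ 28.
Achievable: 5 of them at 28 and 5 at 29 total 285.

28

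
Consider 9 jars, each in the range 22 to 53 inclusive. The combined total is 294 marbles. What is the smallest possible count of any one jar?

Minimizing one value means maximizing the remaining 8.
The other 8 can take up 8 × 53 = 424 ≥ 294 − 22, so one jar can sit at its floor of 22.
Achievable: one at 22 and the other 8 totalling 272, which fits since 8 × 22 ≤ 272 ≤ 8 × 53.

22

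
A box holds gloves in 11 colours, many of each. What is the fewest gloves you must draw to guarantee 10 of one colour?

100

In the worst case you draw 9 of each of the 11 colours: 11 × 9 = 99.
One more forces 10 of some colour, so 99 + 1 = 100.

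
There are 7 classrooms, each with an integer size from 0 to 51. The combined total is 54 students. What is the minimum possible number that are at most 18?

5

Let j be the number exceeding 18. Then the total is ≥ 19·j + 0·(7 − j) = 0 + 19j.
So 19j ≤ 54 and j ≤ 2; hence at least 7 − 2 = 5 are ≤ 18.
Exactly 5 works: 5 values at 0 and 2 at 19 total 38; raise one of the low values by 16 (still ≤ 18) to hit 54.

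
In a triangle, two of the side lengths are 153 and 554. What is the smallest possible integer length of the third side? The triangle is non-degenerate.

402

The third side must exceed |153 − 554| = 401.
The smallest integer above 401 is 402.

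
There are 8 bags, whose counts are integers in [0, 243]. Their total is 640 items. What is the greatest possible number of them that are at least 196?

Suppose k of them are at least 196. Those contribute at least 196 each and the other 8 − k at least 0 each.
So the total is at least 196k + 0(8 − k) = 0 + 196k. This must be ≤ 640, giving k ≤ 3.
k = 3 is achieved by 3 values at 196 and 5 at 0, total 588; add 52 to one value (staying below 196) to reach 640.

3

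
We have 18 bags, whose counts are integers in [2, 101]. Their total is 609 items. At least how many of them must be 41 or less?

If only k of them are at most 41, the other 18 − k are at least 42, so the total is at least (18 − k)·42 + k·2.
This is ≤ 609, so (18 − k)·42 + 2k ≤ 609, which gives k ≥ 4.
Exactly 4 works: 4 values at 2 and 14 at 42 total 596; raise one of the low values by 13 (still ≤ 41) to hit 609.

4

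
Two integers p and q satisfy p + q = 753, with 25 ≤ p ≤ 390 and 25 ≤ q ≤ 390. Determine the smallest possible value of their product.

For a fixed sum, pq is smallest when p and q are as far apart as possible.
At the endpoint p = 363, q = 753 − 363 = 390, so pq = 363 × 390 = 141570.

141570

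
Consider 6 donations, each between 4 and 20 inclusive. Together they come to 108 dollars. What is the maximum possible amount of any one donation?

To make one donation as large as possible, make the other 5 as small as possible.
The other 5 contribute at least 5 × 4 = 20, leaving at most 108 − 20 = 88.
But each donation is capped at 20, so the maximum is 20.
Achievable: one at 20 and the other 5 totalling 88, which fits since 5 × 4 ≤ 88 ≤ 5 × 20.

20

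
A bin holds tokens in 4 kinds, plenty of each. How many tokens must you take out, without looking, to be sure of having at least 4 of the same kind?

13

You could draw 3 of every kind without reaching 4 of any — 12 in all.
One more forces 4 of some kind, so 12 + 1 = 13.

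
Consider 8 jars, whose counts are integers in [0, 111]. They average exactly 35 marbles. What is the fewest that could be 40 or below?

The total is 8 × 35 = 280.
Let j be the number exceeding 40. Then the total is ≥ 41·j + 0·(8 − j) = 0 + 41j.
So 41j ≤ 280 and j ≤ 6; hence at least 8 − 6 = 2 are ≤ 40.
Exactly 2 works: 2 values at 0 and 6 at 41 total 246; raise one of the low values by 34 (still ≤ 40) to hit 280.

2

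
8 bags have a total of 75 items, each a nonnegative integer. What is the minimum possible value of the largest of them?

The 8 values sum to 75, so their maximum is at least ⌈75/8⌉ = 10.
Achievable: 3 of them at 10 and 5 at 9 total 75.

10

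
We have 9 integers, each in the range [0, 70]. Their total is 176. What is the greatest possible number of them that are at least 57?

With k values at 57 or above and the rest at least 0, the sum is at least 0 + 57k.
Since the sum is 176, we need 57k ≤ 176, i.e. k ≤ 3.
k = 3 is achieved by 3 values at 57 and 6 at 0, total 171; add 5 to one value (staying below 57) to reach 176.

3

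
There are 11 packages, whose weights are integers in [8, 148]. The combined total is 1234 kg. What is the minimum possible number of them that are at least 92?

Suppose at most 11 − j of them reach 92; then j values are ≤ 91 and the rest ≤ 148.
The total is then ≤ 91·j + 148·(11 − j) = 1628 − 57j. For this to be ≥ 1234 we need j ≤ 6, so at least 11 − 6 = 5 must reach 92.
Exactly 5 works: 5 values at 148 and 6 at 91 total 1286; lower one of the high values by 52 (still ≥ 92) to hit 1234.

5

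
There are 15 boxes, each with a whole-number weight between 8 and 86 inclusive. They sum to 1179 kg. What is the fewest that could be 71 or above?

If only k of them are at least 71, the other 15 − k are at most 70, so the total is at most k·86 + (15 − k)·70.
This must reach 1179, so k·86 + (15 − k)·70 ≥ 1179, giving k ≥ 9.
Exactly 9 works: 9 values at 86 and 6 at 70 total 1194; lower one of the high values by 15 (still ≥ 71) to hit 1179.

9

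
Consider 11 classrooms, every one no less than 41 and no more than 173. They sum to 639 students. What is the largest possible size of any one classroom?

To make one classroom as large as possible, make the other 10 as small as possible.
The other 10 contribute at least 10 × 41 = 410, leaving at most 639 − 410 = 229.
But each classroom is capped at 173, so the maximum is 173.
Achievable: one at 173 and the other 10 totalling 466, which fits since 10 × 41 ≤ 466 ≤ 10 × 173.

173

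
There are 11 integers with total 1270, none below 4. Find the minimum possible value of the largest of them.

116

The 11 values sum to 1270, so their maximum is at least ⌈1270/11⌉ = 116.
Taking 6 copies of 115 and 5 copies of 116 gives exactly 1270, so 116 is attained.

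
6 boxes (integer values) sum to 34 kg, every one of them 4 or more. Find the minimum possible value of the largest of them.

If every one of the 6 were at most 5, the total would be at most 6 × 5 = 30 < 34.
Taking 2 copies of 5 and 4 copies of 6 gives exactly 34, so 6 is attained.

6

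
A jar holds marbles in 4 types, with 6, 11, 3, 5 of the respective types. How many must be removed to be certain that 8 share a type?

In the worst case you take as many as possible of each type without reaching 8: 6 + 7 + 3 + 5 = 21.
The next one must give 8 of some type, so 21 + 1 = 22.

22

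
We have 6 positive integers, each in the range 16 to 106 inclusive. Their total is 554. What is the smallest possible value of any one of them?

To make one integer as small as possible, make the other 5 as large as possible.
The other 5 contribute at most 5 × 106 = 530, leaving at least 554 − 530 = 24.
Since 24 ≥ 16, this is achievable: one at 24 and 5 at 106.

24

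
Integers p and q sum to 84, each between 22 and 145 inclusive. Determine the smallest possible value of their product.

For a fixed sum, pq is smallest when p and q are as far apart as possible.
The extreme feasible split is p = 22, q = 62, giving pq = 1364.

1364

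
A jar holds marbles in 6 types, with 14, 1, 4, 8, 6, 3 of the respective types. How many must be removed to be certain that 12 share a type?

In the worst case you take as many as possible of each type without reaching 12: 11 + 1 + 4 + 8 + 6 + 3 = 33.
The next one must give 12 of some type, so 33 + 1 = 34.

34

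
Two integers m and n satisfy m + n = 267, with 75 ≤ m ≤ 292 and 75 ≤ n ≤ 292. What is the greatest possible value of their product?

17822

mn = m(267 − m) is maximized when m is as near 267/2 as the bounds allow.
Taking m = 133 and n = 134 (both in [75, 292]) gives mn = 17822.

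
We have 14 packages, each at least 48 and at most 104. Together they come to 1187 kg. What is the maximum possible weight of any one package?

104

Maximizing one value means minimizing the remaining 13.
The other 13 contribute at least 13 × 48 = 624, leaving at most 1187 − 624 = 563.
But each package is capped at 104, so the maximum is 104.
Achievable: one at 104 and the other 13 totalling 1083, which fits since 13 × 48 ≤ 1083 ≤ 13 × 104.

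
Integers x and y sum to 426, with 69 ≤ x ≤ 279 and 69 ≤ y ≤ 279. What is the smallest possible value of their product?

xy = x(426 − x) is concave in x, so over [147, 279] it is minimized at an endpoint.
The extreme feasible split is x = 147, y = 279, giving xy = 41013.

41013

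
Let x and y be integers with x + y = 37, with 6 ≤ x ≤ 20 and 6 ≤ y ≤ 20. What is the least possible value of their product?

For a fixed sum, xy is smallest when x and y are as far apart as possible.
At the endpoint x = 17, y = 37 − 17 = 20, so xy = 17 × 20 = 340.

340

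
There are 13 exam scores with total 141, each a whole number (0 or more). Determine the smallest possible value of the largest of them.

11

The 13 values sum to 141, so their maximum is at least ⌈141/13⌉ = 11.
Achievable: 11 of them at 11 and 2 at 10 total 141.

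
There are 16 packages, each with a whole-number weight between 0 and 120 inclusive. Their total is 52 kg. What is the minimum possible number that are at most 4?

6

Let j be the number exceeding 4. Then the total is ≥ 5·j + 0·(16 − j) = 0 + 5j.
So 5j ≤ 52 and j ≤ 10; hence at least 16 − 10 = 6 are ≤ 4.
Exactly 6 works: 6 values at 0 and 10 at 5 total 50; raise one of the low values by 2 (still ≤ 4) to hit 52.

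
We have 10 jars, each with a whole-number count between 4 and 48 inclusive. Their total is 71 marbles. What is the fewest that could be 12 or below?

Let j be the number exceeding 12. Then the total is ≥ 13·j + 4·(10 − j) = 40 + 9j.
So 9j ≤ 31 and j ≤ 3; hence at least 10 − 3 = 7 are ≤ 12.
Exactly 7 works: 7 values at 4 and 3 at 13 total 67; raise one of the low values by 4 (still ≤ 12) to hit 71.

7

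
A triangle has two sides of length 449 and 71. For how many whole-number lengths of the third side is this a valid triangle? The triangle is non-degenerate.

The triangle inequality gives |449 − 71| < c < 449 + 71, i.e. 378 < c < 520.
So c can be any integer from 379 to 519: 141 values.

141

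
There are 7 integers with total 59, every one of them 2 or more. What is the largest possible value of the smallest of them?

8

The 7 values sum to 59, so their minimum is at most ⌊59/7⌋ = 8.
Equality holds with 4 values of 8 and 3 values of 9.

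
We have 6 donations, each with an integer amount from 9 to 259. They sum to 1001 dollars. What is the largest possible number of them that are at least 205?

4

If k of the values are ≥ 205, the total is ≥ 205k + 9(6 − k).
Setting 205k + 9(6 − k) ≤ 1001 gives 196k ≤ 947, so k ≤ 4.
k = 4 is achieved by 4 values at 205 and 2 at 9, total 838; add 163 to one value (staying below 205) to reach 1001.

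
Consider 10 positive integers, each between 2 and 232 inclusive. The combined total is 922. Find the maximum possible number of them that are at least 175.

Suppose k of them are at least 175. Those contribute at least 175 each and the other 10 − k at least 2 each.
So the total is at least 175k + 2(10 − k) = 20 + 173k. This must be ≤ 922, giving k ≤ 5.
k = 5 is achieved by 5 values at 175 and 5 at 2, total 885; add 37 to one value (staying below 175) to reach 922.

5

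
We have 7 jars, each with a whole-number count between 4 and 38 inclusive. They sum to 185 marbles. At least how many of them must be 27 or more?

1

Suppose at most 7 − j of them reach 27; then j values are ≤ 26 and the rest ≤ 38.
The total is then ≤ 26·j + 38·(7 − j) = 266 − 12j. For this to be ≥ 185 we need j ≤ 6, so at least 7 − 6 = 1 must reach 27.
Exactly 1 works: 1 value at 38 and 6 at 26 total 194; lower one of the high values by 9 (still ≥ 27) to hit 185.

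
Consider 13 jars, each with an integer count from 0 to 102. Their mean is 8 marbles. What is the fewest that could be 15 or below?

7

The total is 13 × 8 = 104.
Each value above 15 is at least 16, contributing at least 16 − 0 = 16 above the floor 0.
The sum exceeds the floor total 0 by 104, so at most ⌊104/16⌋ = 6 exceed 15, and at least 7 are ≤ 15.
Exactly 7 works: 7 values at 0 and 6 at 16 total 96; raise one of the low values by 8 (still ≤ 15) to hit 104.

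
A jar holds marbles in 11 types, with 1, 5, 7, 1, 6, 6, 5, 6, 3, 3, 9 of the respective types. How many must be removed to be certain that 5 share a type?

In the worst case you take as many as possible of each type without reaching 5: 1 + 4 + 4 + 1 + 4 + 4 + 4 + 4 + 3 + 3 + 4 = 36.
The next one must give 5 of some type, so 36 + 1 = 37.

37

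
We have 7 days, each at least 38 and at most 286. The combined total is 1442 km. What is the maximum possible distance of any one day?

To make one day as large as possible, make the other 6 as small as possible.
The other 6 contribute at least 6 × 38 = 228, leaving at most 1442 − 228 = 1214.
But each day is capped at 286, so the maximum is 286.
Achievable: one at 286 and the other 6 totalling 1156, which fits since 6 × 38 ≤ 1156 ≤ 6 × 286.

286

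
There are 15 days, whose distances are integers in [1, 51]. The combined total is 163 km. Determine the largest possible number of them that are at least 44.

3

If k of the values are ≥ 44, the total is ≥ 44k + 1(15 − k).
Setting 44k + 1(15 − k) ≤ 163 gives 43k ≤ 148, so k ≤ 3.
k = 3 is achieved by 3 values at 44 and 12 at 1, total 144; add 19 to one value (staying below 44) to reach 163.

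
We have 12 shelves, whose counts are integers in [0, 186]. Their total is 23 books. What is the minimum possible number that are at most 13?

11

Each value above 13 is at least 14, contributing at least 14 − 0 = 14 above the floor 0.
The sum exceeds the floor total 0 by 23, so at most ⌊23/14⌋ = 1 exceed 13, and at least 11 are ≤ 13.
Exactly 11 works: 11 values at 0 and 1 at 14 total 14; raise one of the low values by 9 (still ≤ 13) to hit 23.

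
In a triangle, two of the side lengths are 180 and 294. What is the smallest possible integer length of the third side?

115

The third side must exceed |180 − 294| = 114.
The smallest integer above 114 is 115.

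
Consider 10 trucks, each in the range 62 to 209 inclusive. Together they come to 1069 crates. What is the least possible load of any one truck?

62

To make one truck as small as possible, make the other 9 as large as possible.
The other 9 can take up 9 × 209 = 1881 ≥ 1069 − 62, so one truck can sit at its floor of 62.
Achievable: one at 62 and the other 9 totalling 1007, which fits since 9 × 62 ≤ 1007 ≤ 9 × 209.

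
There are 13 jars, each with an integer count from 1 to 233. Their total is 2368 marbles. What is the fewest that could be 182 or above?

Suppose at most 13 − j of them reach 182; then j values are ≤ 181 and the rest ≤ 233.
The total is then ≤ 181·j + 233·(13 − j) = 3029 − 52j. For this to be ≥ 2368 we need j ≤ 12, so at least 13 − 12 = 1 must reach 182.
Exactly 1 works: 1 value at 233 and 12 at 181 total 2405; lower one of the high values by 37 (still ≥ 182) to hit 2368.

1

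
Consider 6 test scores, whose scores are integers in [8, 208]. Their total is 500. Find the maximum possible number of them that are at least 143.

3

If k of the values are ≥ 143, the total is ≥ 143k + 8(6 − k).
Setting 143k + 8(6 − k) ≤ 500 gives 135k ≤ 452, so k ≤ 3.
k = 3 is achieved by 3 values at 143 and 3 at 8, total 453; add 47 to one value (staying below 143) to reach 500.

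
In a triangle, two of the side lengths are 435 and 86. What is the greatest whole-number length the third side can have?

520

The third side must be less than 435 + 86 = 521.
The largest integer below 521 is 520.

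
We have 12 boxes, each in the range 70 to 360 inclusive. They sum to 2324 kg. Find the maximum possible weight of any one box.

To make one box as large as possible, make the other 11 as small as possible.
The other 11 contribute at least 11 × 70 = 770, leaving at most 2324 − 770 = 1554.
But each box is capped at 360, so the maximum is 360.
Achievable: one at 360 and the other 11 totalling 1964, which fits since 11 × 70 ≤ 1964 ≤ 11 × 360.

360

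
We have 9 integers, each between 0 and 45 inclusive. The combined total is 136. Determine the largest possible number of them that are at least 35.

3

With k values at 35 or above and the rest at least 0, the sum is at least 0 + 35k.
Since the sum is 136, we need 35k ≤ 136, i.e. k ≤ 3.
k = 3 is achieved by 3 values at 35 and 6 at 0, total 105; add 31 to one value (staying below 35) to reach 136.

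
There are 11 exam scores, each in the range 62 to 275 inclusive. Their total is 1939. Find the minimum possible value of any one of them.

62

To make one score as small as possible, make the other 10 as large as possible.
The other 10 can take up 10 × 275 = 2750 ≥ 1939 − 62, so one score can sit at its floor of 62.
Achievable: one at 62 and the other 10 totalling 1877, which fits since 10 × 62 ≤ 1877 ≤ 10 × 275.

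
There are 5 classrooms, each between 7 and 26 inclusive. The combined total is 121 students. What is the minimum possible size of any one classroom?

To make one classroom as small as possible, make the other 4 as large as possible.
The other 4 contribute at most 4 × 26 = 104, leaving at least 121 − 104 = 17.
Since 17 ≥ 7, this is achievable: one at 17 and 4 at 26.

17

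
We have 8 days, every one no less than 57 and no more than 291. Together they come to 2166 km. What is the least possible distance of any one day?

To make one day as small as possible, make the other 7 as large as possible.
The other 7 contribute at most 7 × 291 = 2037, leaving at least 2166 − 2037 = 129.
Since 129 ≥ 57, this is achievable: one at 129 and 7 at 291.

129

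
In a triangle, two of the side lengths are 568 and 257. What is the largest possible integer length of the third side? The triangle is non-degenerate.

The third side must be less than 568 + 257 = 825.
The largest integer below 825 is 824.

824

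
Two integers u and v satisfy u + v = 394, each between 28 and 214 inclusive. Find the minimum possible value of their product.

uv = u(394 − u) is concave in u, so over [180, 214] it is minimized at an endpoint.
The extreme feasible split is u = 180, v = 214, giving uv = 38520.

38520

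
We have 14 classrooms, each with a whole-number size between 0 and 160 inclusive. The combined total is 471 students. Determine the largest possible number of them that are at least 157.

3

If k of the values are ≥ 157, the total is ≥ 157k + 0(14 − k).
Setting 157k + 0(14 − k) ≤ 471 gives 157k ≤ 471, so k ≤ 3.
k = 3 is achieved by 3 values at 157 and 11 at 0, total 471.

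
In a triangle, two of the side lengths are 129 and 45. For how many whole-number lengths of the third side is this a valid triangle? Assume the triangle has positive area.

89

The triangle inequality gives |129 − 45| < c < 129 + 45, i.e. 84 < c < 174.
So c can be any integer from 85 to 173: 89 values.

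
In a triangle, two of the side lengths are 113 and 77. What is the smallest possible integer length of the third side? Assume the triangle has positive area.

The third side must exceed |113 − 77| = 36.
The smallest integer above 36 is 37.

37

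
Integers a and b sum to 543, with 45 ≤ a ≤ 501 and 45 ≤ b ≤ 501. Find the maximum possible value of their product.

73712

With a + b fixed, ab peaks when the two are closest together.
Taking a = 271 and b = 272 (both in [45, 501]) gives ab = 73712.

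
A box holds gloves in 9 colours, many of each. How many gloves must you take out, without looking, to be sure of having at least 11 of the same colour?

91

You could draw 10 of every colour without reaching 11 of any — 90 in all.
One more forces 11 of some colour, so 90 + 1 = 91.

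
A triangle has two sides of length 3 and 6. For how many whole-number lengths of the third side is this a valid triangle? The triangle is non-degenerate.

5

The triangle inequality gives |3 − 6| < c < 3 + 6, i.e. 3 < c < 9.
So c can be any integer from 4 to 8: 5 values.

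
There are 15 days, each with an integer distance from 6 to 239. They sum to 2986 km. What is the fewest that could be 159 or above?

If only k of them are at least 159, the other 15 − k are at most 158, so the total is at most k·239 + (15 − k)·158.
This must reach 2986, so k·239 + (15 − k)·158 ≥ 2986, giving k ≥ 8.
Exactly 8 works: 8 values at 239 and 7 at 158 total 3018; lower one of the high values by 32 (still ≥ 159) to hit 2986.

8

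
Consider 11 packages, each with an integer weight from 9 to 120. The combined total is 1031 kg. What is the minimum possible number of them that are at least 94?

1

Suppose at most 11 − j of them reach 94; then j values are ≤ 93 and the rest ≤ 120.
The total is then ≤ 93·j + 120·(11 − j) = 1320 − 27j. For this to be ≥ 1031 we need j ≤ 10, so at least 11 − 10 = 1 must reach 94.
Exactly 1 works: 1 value at 120 and 10 at 93 total 1050; lower one of the high values by 19 (still ≥ 94) to hit 1031.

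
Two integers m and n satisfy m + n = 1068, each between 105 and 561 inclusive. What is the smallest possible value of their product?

284427

Since m + n is fixed, pushing one of them to its bound minimizes the product.
The extreme feasible split is m = 507, n = 561, giving mn = 284427.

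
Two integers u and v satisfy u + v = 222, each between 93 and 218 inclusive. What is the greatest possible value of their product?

With u + v fixed, uv peaks when the two are closest together.
Taking u = 111 and v = 111 (both in [93, 218]) gives uv = 12321.

12321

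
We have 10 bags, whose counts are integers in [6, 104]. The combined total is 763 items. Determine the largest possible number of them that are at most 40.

4

Suppose k of them are at most 40. Those contribute at most 40 each and the rest at most 104 each.
So the total is at most 40k + 104(10 − k) = 1040 − 64k. This must still be ≥ 763, so k ≤ 4.
k = 4 is achieved by 4 values at 40 and 6 at 104, total 784; lower one of the 104's by 21 (still > 40) to reach 763.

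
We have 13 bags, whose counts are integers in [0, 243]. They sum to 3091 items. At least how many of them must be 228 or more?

Each value short of 228 is at most 227, costing at least 243 − 227 = 16 against the maximum total of 3159.
We can afford to lose at most 3159 − 3091 = 68, so at most ⌊68/16⌋ = 4 fall short, and at least 9 are ≥ 228.
Exactly 9 works: 9 values at 243 and 4 at 227 total 3095; lower one of the high values by 4 (still ≥ 228) to hit 3091.

9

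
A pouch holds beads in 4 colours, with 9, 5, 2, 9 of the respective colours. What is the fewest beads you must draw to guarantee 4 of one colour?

In the worst case you take as many as possible of each colour without reaching 4: 3 + 3 + 2 + 3 = 11.
The next one must give 4 of some colour, so 11 + 1 = 12.

12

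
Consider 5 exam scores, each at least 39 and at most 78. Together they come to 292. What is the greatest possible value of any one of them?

78

To make one score as large as possible, make the other 4 as small as possible.
The other 4 contribute at least 4 × 39 = 156, leaving at most 292 − 156 = 136.
But each score is capped at 78, so the maximum is 78.
Achievable: one at 78 and the other 4 totalling 214, which fits since 4 × 39 ≤ 214 ≤ 4 × 78.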